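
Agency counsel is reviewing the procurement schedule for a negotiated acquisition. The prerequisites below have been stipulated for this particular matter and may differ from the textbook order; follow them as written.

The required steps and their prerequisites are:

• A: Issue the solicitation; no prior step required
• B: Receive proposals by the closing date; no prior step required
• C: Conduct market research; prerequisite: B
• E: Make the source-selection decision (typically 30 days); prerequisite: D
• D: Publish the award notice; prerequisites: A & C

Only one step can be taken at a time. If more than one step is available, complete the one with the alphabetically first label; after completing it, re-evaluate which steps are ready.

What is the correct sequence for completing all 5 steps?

A, B, C, D, E

Nothing is required for A and B. A has the earlier label → A first.
Next only B has its prerequisites met → B.
That leaves C as the only ready step → C.
D needed A and C, now all done → D.
E needed D, now all done → E.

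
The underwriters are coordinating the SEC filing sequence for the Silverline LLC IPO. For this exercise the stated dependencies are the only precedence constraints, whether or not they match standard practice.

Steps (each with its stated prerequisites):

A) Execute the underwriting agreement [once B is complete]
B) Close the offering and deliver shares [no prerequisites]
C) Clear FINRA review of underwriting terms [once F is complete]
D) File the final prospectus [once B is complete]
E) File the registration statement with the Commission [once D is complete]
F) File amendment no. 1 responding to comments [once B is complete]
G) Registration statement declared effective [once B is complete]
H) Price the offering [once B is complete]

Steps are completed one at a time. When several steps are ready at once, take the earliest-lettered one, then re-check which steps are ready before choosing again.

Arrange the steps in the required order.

B is the only step with nothing outstanding, so it goes first.
Now A, D, F, G and H have their prerequisites met. A has the earlier label, so A next.
Now D, F, G and H have their prerequisites met. D has the earlier label, so D next.
Ready: E, F, G and H. E has the earlier label → E.
Ready: F, G and H. F has the earlier label → F.
Ready: C, G and H. C has the earlier label → C.
G and H are both available; G has the earlier label → G.
H is the only step now ready → H.

B → A → D → E → F → C → G → H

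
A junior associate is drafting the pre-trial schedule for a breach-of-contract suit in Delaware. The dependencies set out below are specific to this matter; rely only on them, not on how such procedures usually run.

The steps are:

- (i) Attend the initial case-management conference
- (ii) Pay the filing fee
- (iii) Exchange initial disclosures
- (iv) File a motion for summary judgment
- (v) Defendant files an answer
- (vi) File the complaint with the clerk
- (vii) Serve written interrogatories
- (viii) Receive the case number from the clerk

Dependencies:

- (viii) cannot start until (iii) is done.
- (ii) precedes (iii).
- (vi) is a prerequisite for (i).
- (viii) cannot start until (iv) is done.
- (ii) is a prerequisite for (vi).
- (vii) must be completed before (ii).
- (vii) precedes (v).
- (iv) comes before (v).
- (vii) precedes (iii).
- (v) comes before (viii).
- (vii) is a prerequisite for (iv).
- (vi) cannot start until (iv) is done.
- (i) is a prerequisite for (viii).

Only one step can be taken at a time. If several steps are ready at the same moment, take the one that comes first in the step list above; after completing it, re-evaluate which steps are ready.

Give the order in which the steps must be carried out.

(vii) (ii) (iii) (iv) (v) (vi) (i) (viii)

(vii) is the only step with nothing outstanding, so it goes first.
(ii) and (iv) are both available; (ii) is listed earlier → (ii).
Ready: (iii) and (iv). (iii) is listed earlier → (iii).
Next only (iv) has its prerequisites met → (iv).
Ready: (v) and (vi). (v) is listed earlier → (v).
(vi) is the only step now ready → (vi).
(i) is the only step now ready → (i).
(viii) is the only step now ready → (viii).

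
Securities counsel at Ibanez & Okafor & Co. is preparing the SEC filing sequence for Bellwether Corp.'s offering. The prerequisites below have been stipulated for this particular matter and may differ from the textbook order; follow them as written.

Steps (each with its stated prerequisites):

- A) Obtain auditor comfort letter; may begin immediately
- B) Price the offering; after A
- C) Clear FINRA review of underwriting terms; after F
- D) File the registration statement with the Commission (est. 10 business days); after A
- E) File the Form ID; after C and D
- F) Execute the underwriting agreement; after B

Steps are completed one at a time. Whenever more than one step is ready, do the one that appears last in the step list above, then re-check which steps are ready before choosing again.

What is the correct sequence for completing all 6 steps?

A is the only step with nothing outstanding, so it goes first.
D and B are both available; D is listed later → D.
B needed A, now all done → B.
F is the only step now ready → F.
C needed F, now all done → C.
E needed D and C, now all done → E.

A → D → B → F → C → E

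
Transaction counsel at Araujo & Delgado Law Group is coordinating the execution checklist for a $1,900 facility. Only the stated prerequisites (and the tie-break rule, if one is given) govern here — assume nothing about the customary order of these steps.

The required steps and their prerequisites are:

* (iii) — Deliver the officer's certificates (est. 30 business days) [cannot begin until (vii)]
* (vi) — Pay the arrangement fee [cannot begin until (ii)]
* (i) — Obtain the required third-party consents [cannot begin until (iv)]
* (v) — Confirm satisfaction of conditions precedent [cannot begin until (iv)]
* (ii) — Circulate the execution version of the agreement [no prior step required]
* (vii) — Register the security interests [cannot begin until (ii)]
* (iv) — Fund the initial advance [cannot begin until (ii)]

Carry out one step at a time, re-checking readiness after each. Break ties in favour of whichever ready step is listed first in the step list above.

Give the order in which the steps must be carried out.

(ii) (vi) (vii) (iii) (iv) (i) (v)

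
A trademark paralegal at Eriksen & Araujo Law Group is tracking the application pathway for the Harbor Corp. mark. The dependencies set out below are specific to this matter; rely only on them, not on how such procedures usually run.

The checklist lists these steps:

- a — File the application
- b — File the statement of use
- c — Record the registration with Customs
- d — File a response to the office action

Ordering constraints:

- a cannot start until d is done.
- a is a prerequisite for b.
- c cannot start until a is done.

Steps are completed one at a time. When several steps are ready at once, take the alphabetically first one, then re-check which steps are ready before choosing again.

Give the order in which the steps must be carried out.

d → a → b → c

Only d has no prerequisites, so it is first.
a is the only step now ready → a.
b and c are both available; b has the earlier label → b.
c needed a, now all done → c.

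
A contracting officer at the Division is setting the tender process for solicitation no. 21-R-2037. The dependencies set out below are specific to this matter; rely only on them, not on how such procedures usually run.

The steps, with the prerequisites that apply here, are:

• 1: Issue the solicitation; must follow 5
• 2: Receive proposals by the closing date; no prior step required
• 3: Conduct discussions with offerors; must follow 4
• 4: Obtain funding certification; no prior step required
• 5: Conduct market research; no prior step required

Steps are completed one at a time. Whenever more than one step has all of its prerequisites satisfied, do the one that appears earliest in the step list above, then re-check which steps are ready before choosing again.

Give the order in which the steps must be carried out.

2, 4, 3, 5, 1

2, 4 and 5 have no prerequisites; 2 is listed earlier, so 2 is first.
Ready: 4 and 5. 4 is listed earlier → 4.
3 now also ready, so the ready set is {3, 5}; 3 is listed earlier → 3.
5 is the only step now ready → 5.
1 needed 5, now all done → 1.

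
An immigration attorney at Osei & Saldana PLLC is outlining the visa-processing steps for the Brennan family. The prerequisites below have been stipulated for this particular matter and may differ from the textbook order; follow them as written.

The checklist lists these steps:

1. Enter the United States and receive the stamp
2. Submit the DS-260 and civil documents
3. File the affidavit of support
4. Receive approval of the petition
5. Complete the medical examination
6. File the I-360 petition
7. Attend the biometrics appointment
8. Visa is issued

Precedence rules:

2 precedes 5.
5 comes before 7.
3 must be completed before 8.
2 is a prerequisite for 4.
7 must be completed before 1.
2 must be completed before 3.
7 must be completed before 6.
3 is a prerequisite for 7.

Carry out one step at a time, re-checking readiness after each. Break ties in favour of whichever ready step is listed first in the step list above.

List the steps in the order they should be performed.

2 has no prerequisites → 2 first.
Now 3, 4 and 5 have their prerequisites met. 3 is listed earlier, so 3 next.
Now 4, 5 and 8 have their prerequisites met. 4 is listed earlier, so 4 next.
5 and 8 are both available; 5 is listed earlier → 5.
7 now also ready, so the ready set is {7, 8}; 7 is listed earlier → 7.
1 and 6 now also ready, so the ready set is {1, 6, 8}; 1 is listed earlier → 1.
Now 6 and 8 have their prerequisites met. 6 is listed earlier, so 6 next.
8 needed 3, now all done → 8.

2, 3, 4, 5, 7, 1, 6, 8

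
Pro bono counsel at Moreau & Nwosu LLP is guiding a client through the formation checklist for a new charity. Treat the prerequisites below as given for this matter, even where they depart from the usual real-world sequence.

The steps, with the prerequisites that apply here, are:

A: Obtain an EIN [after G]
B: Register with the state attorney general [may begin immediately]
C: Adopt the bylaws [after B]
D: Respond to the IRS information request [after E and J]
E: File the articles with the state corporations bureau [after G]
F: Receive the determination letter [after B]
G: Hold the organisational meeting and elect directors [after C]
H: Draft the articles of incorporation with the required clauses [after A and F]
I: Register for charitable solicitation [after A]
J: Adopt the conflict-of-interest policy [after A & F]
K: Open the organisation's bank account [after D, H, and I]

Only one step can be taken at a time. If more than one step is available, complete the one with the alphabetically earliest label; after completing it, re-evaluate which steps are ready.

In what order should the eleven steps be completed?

B → C → F → G → A → E → H → I → J → D → K

B is the only step with nothing outstanding, so it goes first.
Ready: C and F. C has the earlier label → C.
G now also ready, so the ready set is {F, G}; F has the earlier label → F.
That leaves G as the only ready step → G.
A and E are both available; A has the earlier label → A.
H, I and J now also ready, so the ready set is {E, H, I, J}; E has the earlier label → E.
H, I and J are all available; H has the earlier label → H.
Now I and J have their prerequisites met. I has the earlier label, so I next.
J is the only step now ready → J.
Next only D has its prerequisites met → D.
That leaves K as the only ready step → K.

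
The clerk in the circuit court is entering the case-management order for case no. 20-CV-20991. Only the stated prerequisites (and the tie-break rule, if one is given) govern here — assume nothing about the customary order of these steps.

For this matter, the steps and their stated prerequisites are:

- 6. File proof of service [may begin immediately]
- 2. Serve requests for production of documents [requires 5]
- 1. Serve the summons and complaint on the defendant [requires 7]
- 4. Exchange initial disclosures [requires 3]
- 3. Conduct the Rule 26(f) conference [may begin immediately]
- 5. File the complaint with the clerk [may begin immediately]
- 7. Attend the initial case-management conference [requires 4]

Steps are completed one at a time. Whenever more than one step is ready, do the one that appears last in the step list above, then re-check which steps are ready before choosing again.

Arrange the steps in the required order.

5 3 4 7 1 2 6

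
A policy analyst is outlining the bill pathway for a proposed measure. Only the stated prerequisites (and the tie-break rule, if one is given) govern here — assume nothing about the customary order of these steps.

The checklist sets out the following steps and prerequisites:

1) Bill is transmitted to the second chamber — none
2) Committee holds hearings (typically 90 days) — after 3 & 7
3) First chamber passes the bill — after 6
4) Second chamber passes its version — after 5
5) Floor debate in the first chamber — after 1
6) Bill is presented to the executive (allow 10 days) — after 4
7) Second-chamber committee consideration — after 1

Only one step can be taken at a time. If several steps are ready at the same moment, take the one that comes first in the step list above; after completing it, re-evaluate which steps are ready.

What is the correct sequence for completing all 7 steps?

Only 1 has no prerequisites, so it is first.
Now 5 and 7 have their prerequisites met. 5 is listed earlier, so 5 next.
Ready: 4 and 7. 4 is listed earlier → 4.
6 now also ready, so the ready set is {6, 7}; 6 is listed earlier → 6.
3 now also ready, so the ready set is {3, 7}; 3 is listed earlier → 3.
7 is the only step now ready → 7.
2 needed 3 and 7, now all done → 2.

1, 5, 4, 6, 3, 7, 2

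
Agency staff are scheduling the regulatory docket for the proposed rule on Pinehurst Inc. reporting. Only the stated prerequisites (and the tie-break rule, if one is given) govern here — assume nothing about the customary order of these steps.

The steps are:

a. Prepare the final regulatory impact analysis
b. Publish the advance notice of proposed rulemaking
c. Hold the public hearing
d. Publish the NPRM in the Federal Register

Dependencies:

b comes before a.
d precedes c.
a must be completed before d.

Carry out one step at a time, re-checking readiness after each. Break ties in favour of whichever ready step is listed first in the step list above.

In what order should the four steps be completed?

b, a, d, c

b is the only step with nothing outstanding, so it goes first.
a needed b, now all done → a.
d needed a, now all done → d.
c is the only step now ready → c.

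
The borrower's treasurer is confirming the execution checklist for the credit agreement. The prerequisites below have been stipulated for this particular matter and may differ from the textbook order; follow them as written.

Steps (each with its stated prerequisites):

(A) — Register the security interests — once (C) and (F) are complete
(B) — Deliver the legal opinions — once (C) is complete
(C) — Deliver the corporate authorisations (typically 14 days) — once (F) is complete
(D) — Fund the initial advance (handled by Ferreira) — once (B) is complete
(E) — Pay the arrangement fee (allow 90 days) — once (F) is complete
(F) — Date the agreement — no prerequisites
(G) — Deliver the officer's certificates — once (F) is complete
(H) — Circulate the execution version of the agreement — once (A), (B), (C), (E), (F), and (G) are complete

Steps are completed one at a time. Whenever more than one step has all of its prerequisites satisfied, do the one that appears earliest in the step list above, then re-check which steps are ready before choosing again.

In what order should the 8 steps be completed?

Only (F) has no prerequisites, so it is first.
(C), (E) and (G) are all available; (C) is listed earlier → (C).
(A), (B), (E) and (G) are all available; (A) is listed earlier → (A).
(B), (E) and (G) are all available; (B) is listed earlier → (B).
Now (D), (E) and (G) have their prerequisites met. (D) is listed earlier, so (D) next.
Ready: (E) and (G). (E) is listed earlier → (E).
(G) needed (F), now all done → (G).
(H) needed (A), (B), (C), (E), (F) and (G), now all done → (H).

(F) → (C) → (A) → (B) → (D) → (E) → (G) → (H)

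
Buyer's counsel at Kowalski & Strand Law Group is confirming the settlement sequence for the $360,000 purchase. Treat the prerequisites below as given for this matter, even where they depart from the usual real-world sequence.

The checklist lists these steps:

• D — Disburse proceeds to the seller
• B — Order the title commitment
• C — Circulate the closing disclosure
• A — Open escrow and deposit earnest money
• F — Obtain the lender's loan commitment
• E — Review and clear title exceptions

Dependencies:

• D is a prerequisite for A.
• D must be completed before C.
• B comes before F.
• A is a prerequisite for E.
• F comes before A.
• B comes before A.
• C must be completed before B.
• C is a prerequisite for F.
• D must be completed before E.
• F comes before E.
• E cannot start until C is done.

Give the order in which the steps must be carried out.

D is the only step with nothing outstanding, so it goes first.
Next only C has its prerequisites met → C.
B is the only step now ready → B.
That leaves F as the only ready step → F.
A needed D, B and F, now all done → A.
E is the only step now ready → E.

D, C, B, F, A, E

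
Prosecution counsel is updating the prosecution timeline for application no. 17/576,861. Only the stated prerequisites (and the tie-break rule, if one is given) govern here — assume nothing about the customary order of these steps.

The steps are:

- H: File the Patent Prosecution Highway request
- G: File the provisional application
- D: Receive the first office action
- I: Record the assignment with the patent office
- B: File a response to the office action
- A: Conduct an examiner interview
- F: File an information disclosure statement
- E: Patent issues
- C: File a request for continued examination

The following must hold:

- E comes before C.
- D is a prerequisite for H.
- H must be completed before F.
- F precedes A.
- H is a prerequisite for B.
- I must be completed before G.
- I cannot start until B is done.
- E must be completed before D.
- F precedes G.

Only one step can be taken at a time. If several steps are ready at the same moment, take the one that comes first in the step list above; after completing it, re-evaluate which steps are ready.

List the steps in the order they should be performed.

E, D, H, B, I, F, G, A, C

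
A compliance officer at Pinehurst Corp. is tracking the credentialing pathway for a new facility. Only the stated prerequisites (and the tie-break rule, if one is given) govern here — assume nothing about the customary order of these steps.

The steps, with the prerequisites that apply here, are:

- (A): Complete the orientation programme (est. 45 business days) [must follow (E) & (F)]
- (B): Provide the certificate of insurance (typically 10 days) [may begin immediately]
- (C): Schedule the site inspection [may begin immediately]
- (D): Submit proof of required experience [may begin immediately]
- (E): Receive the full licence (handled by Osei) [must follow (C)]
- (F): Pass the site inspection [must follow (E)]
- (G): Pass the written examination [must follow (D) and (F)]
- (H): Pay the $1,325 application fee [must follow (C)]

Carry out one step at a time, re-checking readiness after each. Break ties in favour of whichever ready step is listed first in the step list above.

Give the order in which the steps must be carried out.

(B) (C) (D) (E) (F) (A) (G) (H)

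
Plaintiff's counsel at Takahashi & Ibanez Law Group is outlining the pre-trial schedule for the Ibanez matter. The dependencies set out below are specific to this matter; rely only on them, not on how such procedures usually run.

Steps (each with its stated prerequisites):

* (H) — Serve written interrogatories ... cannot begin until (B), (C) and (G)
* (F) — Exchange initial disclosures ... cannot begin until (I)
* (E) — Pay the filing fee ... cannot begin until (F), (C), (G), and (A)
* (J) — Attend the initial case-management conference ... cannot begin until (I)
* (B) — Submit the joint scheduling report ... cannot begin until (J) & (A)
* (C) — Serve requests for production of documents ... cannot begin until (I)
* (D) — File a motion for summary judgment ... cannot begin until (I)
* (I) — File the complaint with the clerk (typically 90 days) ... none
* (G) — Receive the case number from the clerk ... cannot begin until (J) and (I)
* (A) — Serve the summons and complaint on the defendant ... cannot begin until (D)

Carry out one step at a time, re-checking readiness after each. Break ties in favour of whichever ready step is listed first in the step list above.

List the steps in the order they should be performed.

(I), (F), (J), (C), (D), (G), (A), (E), (B), (H)

(I) is the only step with nothing outstanding, so it goes first.
(F), (J), (C) and (D) are all available; (F) is listed earlier → (F).
Ready: (J), (C) and (D). (J) is listed earlier → (J).
(C), (D) and (G) are all available; (C) is listed earlier → (C).
Now (D) and (G) have their prerequisites met. (D) is listed earlier, so (D) next.
(A) now also ready, so the ready set is {(G), (A)}; (G) is listed earlier → (G).
(A) is the only step now ready → (A).
Ready: (E) and (B). (E) is listed earlier → (E).
(B) is the only step now ready → (B).
(H) needed (B), (C) and (G), now all done → (H).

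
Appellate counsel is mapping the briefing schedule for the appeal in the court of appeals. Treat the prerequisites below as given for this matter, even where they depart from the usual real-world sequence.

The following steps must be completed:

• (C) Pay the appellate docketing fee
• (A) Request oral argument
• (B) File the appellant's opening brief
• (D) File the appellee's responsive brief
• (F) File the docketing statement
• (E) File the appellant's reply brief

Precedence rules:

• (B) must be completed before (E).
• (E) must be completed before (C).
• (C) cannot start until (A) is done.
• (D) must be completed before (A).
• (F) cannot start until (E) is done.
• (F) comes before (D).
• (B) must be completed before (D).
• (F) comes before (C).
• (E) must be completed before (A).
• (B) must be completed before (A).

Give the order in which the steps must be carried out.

(B) → (E) → (F) → (D) → (A) → (C)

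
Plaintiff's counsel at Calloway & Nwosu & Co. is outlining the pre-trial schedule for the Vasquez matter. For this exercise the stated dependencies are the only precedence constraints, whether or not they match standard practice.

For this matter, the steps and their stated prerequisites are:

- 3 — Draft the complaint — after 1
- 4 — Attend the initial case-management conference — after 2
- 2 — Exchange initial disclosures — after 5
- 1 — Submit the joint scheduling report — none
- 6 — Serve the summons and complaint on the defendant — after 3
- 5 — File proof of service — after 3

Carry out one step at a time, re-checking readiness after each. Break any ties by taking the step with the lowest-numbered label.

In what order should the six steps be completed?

1 → 3 → 5 → 2 → 4 → 6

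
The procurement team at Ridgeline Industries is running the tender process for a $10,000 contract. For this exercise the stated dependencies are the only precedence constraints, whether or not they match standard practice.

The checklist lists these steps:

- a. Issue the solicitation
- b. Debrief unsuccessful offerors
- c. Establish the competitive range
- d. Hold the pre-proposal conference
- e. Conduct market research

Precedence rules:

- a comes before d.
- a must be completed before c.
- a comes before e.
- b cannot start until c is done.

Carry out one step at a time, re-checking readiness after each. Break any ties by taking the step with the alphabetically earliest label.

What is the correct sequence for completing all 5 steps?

a → c → b → d → e

Only a has no prerequisites, so it is first.
Ready: c, d and e. c has the earlier label → c.
b now also ready, so the ready set is {b, d, e}; b has the earlier label → b.
Ready: d and e. d has the earlier label → d.
Next only e has its prerequisites met → e.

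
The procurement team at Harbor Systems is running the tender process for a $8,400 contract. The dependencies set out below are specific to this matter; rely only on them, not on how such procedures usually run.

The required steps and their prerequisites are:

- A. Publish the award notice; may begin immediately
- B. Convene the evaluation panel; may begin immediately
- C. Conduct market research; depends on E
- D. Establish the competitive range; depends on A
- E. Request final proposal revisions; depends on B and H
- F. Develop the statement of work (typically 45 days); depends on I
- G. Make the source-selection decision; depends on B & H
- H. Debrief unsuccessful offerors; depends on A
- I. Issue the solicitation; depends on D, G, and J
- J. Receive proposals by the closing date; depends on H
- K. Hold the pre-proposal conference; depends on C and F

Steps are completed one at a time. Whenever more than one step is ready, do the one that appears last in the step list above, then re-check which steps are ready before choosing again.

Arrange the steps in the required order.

B, A, H, J, G, E, D, I, F, C, K

B and A have no prerequisites; B is listed later, so B is first.
A is the only step now ready → A.
Ready: H and D. H is listed later → H.
J, G and E now also ready, so the ready set is {J, G, E, D}; J is listed later → J.
Ready: G, E and D. G is listed later → G.
Now E and D have their prerequisites met. E is listed later, so E next.
Ready: D and C. D is listed later → D.
Ready: I and C. I is listed later → I.
F now also ready, so the ready set is {F, C}; F is listed later → F.
C needed E, now all done → C.
K is the only step now ready → K.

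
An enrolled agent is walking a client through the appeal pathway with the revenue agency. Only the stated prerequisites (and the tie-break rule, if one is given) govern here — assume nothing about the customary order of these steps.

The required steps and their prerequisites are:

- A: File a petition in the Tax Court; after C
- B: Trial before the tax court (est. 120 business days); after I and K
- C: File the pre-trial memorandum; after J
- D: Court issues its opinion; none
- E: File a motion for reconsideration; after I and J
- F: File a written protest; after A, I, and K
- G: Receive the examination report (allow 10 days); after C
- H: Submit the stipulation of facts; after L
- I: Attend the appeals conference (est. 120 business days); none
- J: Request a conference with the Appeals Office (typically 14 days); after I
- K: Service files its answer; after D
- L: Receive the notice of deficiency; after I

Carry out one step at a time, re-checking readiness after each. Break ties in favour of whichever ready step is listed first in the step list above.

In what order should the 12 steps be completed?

D → I → J → C → A → E → G → K → B → F → L → H

Nothing is required for D and I. D is listed earlier → D first.
Now I and K have their prerequisites met. I is listed earlier, so I next.
Now J, K and L have their prerequisites met. J is listed earlier, so J next.
C and E now also ready, so the ready set is {C, E, K, L}; C is listed earlier → C.
A and G now also ready, so the ready set is {A, E, G, K, L}; A is listed earlier → A.
E, G, K and L are all available; E is listed earlier → E.
Ready: G, K and L. G is listed earlier → G.
K and L are both available; K is listed earlier → K.
Now B, F and L have their prerequisites met. B is listed earlier, so B next.
F and L are both available; F is listed earlier → F.
L is the only step now ready → L.
That leaves H as the only ready step → H.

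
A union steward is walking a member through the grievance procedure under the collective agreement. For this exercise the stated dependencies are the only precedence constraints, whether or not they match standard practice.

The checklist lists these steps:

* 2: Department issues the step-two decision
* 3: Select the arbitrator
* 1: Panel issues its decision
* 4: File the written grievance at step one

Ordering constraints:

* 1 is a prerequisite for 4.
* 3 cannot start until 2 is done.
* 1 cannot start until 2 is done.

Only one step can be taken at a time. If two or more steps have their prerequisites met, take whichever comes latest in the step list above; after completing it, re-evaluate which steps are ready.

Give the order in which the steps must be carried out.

2, 1, 4, 3

2 is the only step with nothing outstanding, so it goes first.
Ready: 1 and 3. 1 is listed later → 1.
4 and 3 are both available; 4 is listed later → 4.
Next only 3 has its prerequisites met → 3.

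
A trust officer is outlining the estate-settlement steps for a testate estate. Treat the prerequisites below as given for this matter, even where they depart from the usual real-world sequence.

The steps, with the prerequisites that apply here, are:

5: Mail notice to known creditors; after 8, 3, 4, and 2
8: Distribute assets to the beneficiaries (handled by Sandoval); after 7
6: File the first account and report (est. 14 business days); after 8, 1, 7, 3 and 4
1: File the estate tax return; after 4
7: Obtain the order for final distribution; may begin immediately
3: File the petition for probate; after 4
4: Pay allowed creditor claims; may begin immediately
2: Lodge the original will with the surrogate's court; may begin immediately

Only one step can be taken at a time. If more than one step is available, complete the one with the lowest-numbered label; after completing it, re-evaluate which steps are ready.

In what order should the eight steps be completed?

Nothing is required for 2, 4 and 7. 2 has the earlier label → 2 first.
4 and 7 are both available; 4 has the earlier label → 4.
Now 1, 3 and 7 have their prerequisites met. 1 has the earlier label, so 1 next.
3 and 7 are both available; 3 has the earlier label → 3.
Next only 7 has its prerequisites met → 7.
8 needed 7, now all done → 8.
Now 5 and 6 have their prerequisites met. 5 has the earlier label, so 5 next.
Next only 6 has its prerequisites met → 6.

2 4 1 3 7 8 5 6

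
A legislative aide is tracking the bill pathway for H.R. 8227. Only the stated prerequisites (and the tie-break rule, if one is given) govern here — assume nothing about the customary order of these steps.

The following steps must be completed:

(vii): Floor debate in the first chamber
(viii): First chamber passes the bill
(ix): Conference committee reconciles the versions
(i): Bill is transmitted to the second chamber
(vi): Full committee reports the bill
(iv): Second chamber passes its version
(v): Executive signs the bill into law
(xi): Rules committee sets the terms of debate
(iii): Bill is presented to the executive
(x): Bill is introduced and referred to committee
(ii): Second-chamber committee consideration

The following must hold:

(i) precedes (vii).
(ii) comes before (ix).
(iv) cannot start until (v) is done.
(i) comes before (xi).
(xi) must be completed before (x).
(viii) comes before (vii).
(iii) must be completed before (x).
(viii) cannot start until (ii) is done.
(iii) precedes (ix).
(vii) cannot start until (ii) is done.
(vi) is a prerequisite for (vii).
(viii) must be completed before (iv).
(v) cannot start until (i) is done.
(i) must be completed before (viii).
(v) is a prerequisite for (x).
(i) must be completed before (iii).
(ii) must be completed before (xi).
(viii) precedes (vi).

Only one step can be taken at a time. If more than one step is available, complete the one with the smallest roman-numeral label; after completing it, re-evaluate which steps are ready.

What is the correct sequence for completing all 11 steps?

(i) (ii) (iii) (v) (viii) (iv) (vi) (vii) (ix) (xi) (x)

(i) and (ii) have no prerequisites; (i) has the earlier label, so (i) is first.
Now (ii), (iii) and (v) have their prerequisites met. (ii) has the earlier label, so (ii) next.
Now (iii), (v), (viii) and (xi) have their prerequisites met. (iii) has the earlier label, so (iii) next.
Now (v), (viii), (ix) and (xi) have their prerequisites met. (v) has the earlier label, so (v) next.
Now (viii), (ix) and (xi) have their prerequisites met. (viii) has the earlier label, so (viii) next.
Now (iv), (vi), (ix) and (xi) have their prerequisites met. (iv) has the earlier label, so (iv) next.
(vi), (ix) and (xi) are all available; (vi) has the earlier label → (vi).
Now (vii), (ix) and (xi) have their prerequisites met. (vii) has the earlier label, so (vii) next.
(ix) and (xi) are both available; (ix) has the earlier label → (ix).
(xi) needed (i) and (ii), now all done → (xi).
That leaves (x) as the only ready step → (x).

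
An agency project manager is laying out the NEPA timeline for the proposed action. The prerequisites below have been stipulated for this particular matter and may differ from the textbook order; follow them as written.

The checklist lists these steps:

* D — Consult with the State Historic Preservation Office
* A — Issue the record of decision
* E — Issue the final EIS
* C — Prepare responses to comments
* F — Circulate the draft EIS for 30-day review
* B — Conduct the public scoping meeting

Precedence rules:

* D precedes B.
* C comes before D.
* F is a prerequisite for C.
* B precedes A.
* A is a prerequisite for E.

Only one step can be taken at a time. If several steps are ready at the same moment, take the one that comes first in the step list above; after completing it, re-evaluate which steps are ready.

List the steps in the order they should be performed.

F, C, D, B, A, E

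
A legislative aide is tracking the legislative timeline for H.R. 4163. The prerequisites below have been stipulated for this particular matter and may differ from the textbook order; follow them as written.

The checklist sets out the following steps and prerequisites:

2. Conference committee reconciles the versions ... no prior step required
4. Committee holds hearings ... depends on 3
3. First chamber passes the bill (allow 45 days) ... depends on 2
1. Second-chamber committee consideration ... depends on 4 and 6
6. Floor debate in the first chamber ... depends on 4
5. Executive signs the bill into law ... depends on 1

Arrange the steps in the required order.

2, 3, 4, 6, 1, 5

2 has no prerequisites → 2 first.
3 needed 2, now all done → 3.
4 is the only step now ready → 4.
That leaves 6 as the only ready step → 6.
Next only 1 has its prerequisites met → 1.
Next only 5 has its prerequisites met → 5.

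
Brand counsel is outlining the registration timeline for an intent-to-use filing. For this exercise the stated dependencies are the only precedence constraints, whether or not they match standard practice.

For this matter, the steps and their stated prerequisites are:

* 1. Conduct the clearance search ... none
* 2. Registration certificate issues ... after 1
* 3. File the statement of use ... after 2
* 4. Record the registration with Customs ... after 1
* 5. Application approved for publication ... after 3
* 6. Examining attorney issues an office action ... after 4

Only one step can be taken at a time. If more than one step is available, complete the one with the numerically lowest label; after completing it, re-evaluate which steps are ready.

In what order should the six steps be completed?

1 2 3 4 5 6

1 is the only step with nothing outstanding, so it goes first.
2 and 4 are both available; 2 has the earlier label → 2.
3 now also ready, so the ready set is {3, 4}; 3 has the earlier label → 3.
5 now also ready, so the ready set is {4, 5}; 4 has the earlier label → 4.
5 and 6 are both available; 5 has the earlier label → 5.
6 is the only step now ready → 6.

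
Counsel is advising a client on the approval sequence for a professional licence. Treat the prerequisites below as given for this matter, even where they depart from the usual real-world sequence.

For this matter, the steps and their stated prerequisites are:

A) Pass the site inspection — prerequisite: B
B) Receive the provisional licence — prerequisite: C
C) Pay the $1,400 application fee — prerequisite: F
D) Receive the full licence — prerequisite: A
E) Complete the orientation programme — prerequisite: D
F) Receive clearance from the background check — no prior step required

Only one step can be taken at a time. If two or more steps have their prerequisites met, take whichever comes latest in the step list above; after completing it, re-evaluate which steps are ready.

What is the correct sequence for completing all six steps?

F has no prerequisites → F first.
Next only C has its prerequisites met → C.
B needed C, now all done → B.
Next only A has its prerequisites met → A.
D is the only step now ready → D.
E needed D, now all done → E.

F → C → B → A → D → E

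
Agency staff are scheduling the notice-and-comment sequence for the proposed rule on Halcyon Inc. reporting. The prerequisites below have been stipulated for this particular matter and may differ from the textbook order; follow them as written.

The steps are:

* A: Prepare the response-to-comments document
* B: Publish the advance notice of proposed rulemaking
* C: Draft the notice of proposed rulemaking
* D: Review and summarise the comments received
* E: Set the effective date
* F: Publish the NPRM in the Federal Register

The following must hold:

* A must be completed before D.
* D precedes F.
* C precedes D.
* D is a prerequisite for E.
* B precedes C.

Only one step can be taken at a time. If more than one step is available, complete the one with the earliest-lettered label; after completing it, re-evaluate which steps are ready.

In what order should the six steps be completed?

A and B have no prerequisites; A has the earlier label, so A is first.
That leaves B as the only ready step → B.
C needed B, now all done → C.
D is the only step now ready → D.
Now E and F have their prerequisites met. E has the earlier label, so E next.
Next only F has its prerequisites met → F.

A B C D E F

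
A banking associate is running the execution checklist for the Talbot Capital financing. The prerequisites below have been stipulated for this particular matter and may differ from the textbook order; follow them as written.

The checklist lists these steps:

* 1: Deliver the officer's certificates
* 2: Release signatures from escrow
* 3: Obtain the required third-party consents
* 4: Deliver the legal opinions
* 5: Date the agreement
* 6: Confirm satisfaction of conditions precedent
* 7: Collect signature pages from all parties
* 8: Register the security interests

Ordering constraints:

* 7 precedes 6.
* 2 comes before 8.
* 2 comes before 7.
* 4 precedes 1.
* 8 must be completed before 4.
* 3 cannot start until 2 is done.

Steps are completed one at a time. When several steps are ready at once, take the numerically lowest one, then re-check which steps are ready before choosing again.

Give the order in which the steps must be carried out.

2 → 3 → 5 → 7 → 6 → 8 → 4 → 1

2 and 5 have no prerequisites; 2 has the earlier label, so 2 is first.
Ready: 3, 5, 7 and 8. 3 has the earlier label → 3.
Ready: 5, 7 and 8. 5 has the earlier label → 5.
7 and 8 are both available; 7 has the earlier label → 7.
Ready: 6 and 8. 6 has the earlier label → 6.
8 is the only step now ready → 8.
4 needed 8, now all done → 4.
1 needed 4, now all done → 1.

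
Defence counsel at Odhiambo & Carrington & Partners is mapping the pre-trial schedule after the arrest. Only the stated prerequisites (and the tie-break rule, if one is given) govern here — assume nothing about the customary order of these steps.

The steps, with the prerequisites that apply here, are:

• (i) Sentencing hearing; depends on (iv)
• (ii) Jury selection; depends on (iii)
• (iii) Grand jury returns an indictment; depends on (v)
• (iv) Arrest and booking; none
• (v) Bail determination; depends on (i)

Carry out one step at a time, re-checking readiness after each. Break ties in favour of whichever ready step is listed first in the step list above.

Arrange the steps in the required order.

(iv) has no prerequisites → (iv) first.
Next only (i) has its prerequisites met → (i).
Next only (v) has its prerequisites met → (v).
(iii) is the only step now ready → (iii).
(ii) is the only step now ready → (ii).

(iv), (i), (v), (iii), (ii)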